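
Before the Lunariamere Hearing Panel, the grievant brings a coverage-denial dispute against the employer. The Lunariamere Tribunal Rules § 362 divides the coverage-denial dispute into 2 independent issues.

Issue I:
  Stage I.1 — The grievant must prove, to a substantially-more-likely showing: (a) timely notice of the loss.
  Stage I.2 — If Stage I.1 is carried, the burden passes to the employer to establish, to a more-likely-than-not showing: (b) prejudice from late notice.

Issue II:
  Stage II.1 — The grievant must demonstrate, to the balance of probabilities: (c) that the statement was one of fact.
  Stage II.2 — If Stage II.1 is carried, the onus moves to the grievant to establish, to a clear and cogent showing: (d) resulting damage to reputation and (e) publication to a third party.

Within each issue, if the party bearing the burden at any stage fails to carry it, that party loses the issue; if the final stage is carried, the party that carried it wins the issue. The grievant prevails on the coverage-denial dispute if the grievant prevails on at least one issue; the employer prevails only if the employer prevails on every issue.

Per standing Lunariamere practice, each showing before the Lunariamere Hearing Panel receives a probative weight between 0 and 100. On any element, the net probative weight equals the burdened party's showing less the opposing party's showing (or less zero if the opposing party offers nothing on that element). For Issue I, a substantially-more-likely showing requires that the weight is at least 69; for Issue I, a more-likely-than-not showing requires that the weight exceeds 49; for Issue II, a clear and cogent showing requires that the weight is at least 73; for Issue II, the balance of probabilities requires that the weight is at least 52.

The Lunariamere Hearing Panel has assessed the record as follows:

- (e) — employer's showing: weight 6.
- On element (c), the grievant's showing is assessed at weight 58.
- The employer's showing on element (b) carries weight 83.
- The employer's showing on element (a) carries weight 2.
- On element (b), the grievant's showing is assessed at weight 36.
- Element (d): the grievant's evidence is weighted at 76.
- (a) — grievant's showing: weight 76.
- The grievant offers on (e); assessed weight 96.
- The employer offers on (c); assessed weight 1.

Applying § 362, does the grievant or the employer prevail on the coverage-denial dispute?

grievant

— Issue I —
At Stage I.1 the grievant must meet a substantially-more-likely showing (weight is at least 69): on (a) the weight is 76 less the opposing 2 gives net 74, which does reach 69, so (a) meets the standard.
  The grievant carries Stage I.1; the employer now bears the burden.
At Stage I.2 the employer must meet a more-likely-than-not showing (weight exceeds 49): on (b) the weight is 83 less the opposing 36 gives net 47, ≤ 49, so (b) does not meet the standard.
  Not every element is met, so the employer fails to carry Stage I.2.
So the grievant prevails on this issue.
— Issue II —
Stage II.1 (grievant, the balance of probabilities, weight is at least 52): (c) net 58−1=57 ≥ 52 — meets.
  All elements met. The grievant retains the burden for Stage II.2.
Stage II.2 (grievant, a clear and cogent showing, weight is at least 73): (d) 76 ≥ 73 — meets; (e) net 96−6=90 ≥ 73 — meets.
  All elements met at the final stage.
Every stage carried; the grievant prevails on this issue.
Per-issue: Issue I → grievant; Issue II → grievant. The grievant must prevail on at least one issue; overall, the grievant prevails.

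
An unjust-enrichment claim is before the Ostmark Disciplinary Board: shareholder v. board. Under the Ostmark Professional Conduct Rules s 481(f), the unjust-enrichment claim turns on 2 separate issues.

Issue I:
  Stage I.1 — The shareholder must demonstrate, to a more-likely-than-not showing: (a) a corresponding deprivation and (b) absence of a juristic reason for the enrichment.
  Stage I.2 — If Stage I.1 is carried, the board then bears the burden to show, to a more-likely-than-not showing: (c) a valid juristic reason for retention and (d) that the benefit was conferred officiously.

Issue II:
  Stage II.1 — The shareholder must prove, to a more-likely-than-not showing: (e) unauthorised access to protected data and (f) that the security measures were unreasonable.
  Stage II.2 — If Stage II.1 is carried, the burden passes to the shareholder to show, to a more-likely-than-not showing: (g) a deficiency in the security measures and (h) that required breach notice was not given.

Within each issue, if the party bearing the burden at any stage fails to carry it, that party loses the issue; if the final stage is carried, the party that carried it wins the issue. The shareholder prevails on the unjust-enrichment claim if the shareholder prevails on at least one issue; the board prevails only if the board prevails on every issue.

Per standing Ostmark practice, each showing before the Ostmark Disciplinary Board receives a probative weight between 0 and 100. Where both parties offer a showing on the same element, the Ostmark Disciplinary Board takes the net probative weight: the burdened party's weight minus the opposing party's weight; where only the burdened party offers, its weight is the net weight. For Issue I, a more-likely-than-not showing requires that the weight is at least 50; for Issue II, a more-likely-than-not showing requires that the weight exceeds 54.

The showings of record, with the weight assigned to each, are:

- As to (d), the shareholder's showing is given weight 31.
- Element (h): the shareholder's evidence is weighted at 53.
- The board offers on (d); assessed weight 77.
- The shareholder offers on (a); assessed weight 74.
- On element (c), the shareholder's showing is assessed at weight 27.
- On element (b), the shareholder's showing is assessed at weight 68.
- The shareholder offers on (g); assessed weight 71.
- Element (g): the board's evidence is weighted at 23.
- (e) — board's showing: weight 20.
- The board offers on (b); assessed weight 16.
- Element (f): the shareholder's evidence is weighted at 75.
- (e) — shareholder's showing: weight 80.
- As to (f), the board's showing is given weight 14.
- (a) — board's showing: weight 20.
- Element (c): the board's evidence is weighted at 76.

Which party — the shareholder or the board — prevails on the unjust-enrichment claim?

— Issue I —
Stage I.1 — burden on shareholder; standard: a more-likely-than-not showing (weight is at least 50).
    (a): 74 − 20 = 54 ≥ 50 [met]
    (b): 68 − 16 = 52 ≥ 50 [met]
  All elements met. The burden passes to the board.
Stage I.2 — burden on board; standard: a more-likely-than-not showing (weight is at least 50).
    (c): 76 − 27 = 49 < 50 [not met]
    (d): 77 − 31 = 46 < 50 [not met]
  The board does not carry Stage I.2.
The shareholder prevails on this issue.
— Issue II —
Stage II.1 — burden on shareholder; standard: a more-likely-than-not showing (weight exceeds 54).
    (e): 80 − 20 = 60 > 54 [met]
    (f): 75 − 14 = 61 > 54 [met]
  Stage II.1 is satisfied; the shareholder continues to bear the burden.
Stage II.2 — burden on shareholder; standard: a more-likely-than-not showing (weight exceeds 54).
    (g): 71 − 23 = 48 ≤ 54 [not met]
    (h): 53 ≤ 54 [not met]
  Not every element is met, so the shareholder fails to carry Stage II.2.
The board prevails on this issue.
Per-issue: Issue I → shareholder; Issue II → board. The shareholder must prevail on at least one issue; overall, the shareholder prevails.

shareholder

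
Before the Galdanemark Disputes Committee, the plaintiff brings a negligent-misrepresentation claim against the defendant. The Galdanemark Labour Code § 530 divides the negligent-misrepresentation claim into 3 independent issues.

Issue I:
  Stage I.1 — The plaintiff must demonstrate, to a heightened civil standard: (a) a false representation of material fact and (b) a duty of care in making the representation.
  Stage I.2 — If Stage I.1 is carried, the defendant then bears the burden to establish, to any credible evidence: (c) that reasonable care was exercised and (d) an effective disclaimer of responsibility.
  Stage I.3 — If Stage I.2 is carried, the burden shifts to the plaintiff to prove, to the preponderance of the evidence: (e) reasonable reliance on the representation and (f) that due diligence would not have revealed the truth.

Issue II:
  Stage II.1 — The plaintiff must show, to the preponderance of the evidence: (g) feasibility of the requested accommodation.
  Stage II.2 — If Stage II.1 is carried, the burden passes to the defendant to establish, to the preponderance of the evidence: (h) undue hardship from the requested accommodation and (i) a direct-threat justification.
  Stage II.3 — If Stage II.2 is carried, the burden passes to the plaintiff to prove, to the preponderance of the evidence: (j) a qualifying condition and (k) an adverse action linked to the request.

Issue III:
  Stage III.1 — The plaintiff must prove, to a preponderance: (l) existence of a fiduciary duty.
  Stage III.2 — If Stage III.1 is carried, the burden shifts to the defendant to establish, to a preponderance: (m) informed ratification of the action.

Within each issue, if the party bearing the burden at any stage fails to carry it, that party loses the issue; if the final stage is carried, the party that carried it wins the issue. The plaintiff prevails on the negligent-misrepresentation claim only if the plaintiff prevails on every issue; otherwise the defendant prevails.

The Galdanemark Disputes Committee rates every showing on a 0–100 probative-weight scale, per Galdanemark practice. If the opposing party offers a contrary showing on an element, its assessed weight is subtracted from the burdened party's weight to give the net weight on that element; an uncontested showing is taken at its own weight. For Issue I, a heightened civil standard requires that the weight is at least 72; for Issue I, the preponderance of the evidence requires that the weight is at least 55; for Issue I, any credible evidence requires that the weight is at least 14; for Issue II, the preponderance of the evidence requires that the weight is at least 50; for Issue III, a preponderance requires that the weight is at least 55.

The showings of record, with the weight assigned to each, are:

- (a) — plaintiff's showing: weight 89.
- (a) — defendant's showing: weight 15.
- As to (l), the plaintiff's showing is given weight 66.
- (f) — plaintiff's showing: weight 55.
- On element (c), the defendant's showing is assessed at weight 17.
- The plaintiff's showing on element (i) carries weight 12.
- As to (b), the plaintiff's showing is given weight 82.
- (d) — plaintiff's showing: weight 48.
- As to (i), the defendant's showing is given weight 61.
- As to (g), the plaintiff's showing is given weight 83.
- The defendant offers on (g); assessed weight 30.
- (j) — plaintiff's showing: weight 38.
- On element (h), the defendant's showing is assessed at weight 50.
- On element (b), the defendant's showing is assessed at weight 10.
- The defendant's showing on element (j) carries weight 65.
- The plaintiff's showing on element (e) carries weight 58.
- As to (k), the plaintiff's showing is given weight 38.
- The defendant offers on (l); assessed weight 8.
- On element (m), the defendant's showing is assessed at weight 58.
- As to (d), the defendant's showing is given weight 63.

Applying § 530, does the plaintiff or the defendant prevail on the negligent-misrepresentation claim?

defendant

— Issue I —
Stage I.1 — burden on plaintiff; standard: a heightened civil standard (weight is at least 72).
    (a): 89 − 15 = 74 ≥ 72 [met]
    (b): 82 − 10 = 72 ≥ 72 [met]
  All elements met. The burden passes to the defendant.
Stage I.2 — burden on defendant; standard: any credible evidence (weight is at least 14).
    (c): 17 ≥ 14 [met]
    (d): 63 − 48 = 15 ≥ 14 [met]
  Stage I.2 is satisfied; the onus moves to the plaintiff.
Stage I.3 — burden on plaintiff; standard: the preponderance of the evidence (weight is at least 55).
    (e): 58 ≥ 55 [met]
    (f): 55 ≥ 55 [met]
  All elements met at the final stage.
Every stage carried; the plaintiff prevails on this issue.
— Issue II —
Stage II.1 (plaintiff, the preponderance of the evidence, weight is at least 50): (g) net 83−30=53 ≥ 50 — meets.
  Stage II.1 is satisfied; the onus moves to the defendant.
Stage II.2 (defendant, the preponderance of the evidence, weight is at least 50): (h) 50 ≥ 50 — meets; (i) net 61−12=49 < 50 — fails.
  The defendant does not carry Stage II.2.
The plaintiff prevails on this issue.
— Issue III —
Stage III.1 — burden on plaintiff; standard: a preponderance (weight is at least 55).
    (l): 66 − 8 = 58 ≥ 55 [met]
  Stage III.1 is satisfied; the onus moves to the defendant.
Stage III.2 — burden on defendant; standard: a preponderance (weight is at least 55).
    (m): 58 ≥ 55 [met]
  All elements met at the final stage.
With every stage satisfied, the defendant prevails on this issue.
Per-issue: Issue I → plaintiff; Issue II → plaintiff; Issue III → defendant. The plaintiff must prevail on every issue; overall, the defendant prevails.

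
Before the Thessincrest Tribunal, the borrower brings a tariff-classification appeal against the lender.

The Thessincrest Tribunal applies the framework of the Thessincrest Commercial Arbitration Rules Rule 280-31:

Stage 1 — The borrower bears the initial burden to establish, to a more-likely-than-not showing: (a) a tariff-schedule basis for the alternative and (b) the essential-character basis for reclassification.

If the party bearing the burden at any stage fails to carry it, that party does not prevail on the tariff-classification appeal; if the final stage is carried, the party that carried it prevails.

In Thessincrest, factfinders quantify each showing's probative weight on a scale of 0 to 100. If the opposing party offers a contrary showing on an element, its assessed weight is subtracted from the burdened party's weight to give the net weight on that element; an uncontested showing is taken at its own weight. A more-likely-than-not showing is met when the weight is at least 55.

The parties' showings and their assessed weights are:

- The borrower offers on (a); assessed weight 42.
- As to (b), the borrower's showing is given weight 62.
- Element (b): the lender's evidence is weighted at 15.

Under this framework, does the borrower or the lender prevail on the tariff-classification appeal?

lender

Stage 1 (borrower, a more-likely-than-not showing, weight is at least 55): (a) 42 < 55 — fails; (b) net 62−15=47 < 55 — fails.
  The borrower does not carry Stage 1.
So the lender prevails.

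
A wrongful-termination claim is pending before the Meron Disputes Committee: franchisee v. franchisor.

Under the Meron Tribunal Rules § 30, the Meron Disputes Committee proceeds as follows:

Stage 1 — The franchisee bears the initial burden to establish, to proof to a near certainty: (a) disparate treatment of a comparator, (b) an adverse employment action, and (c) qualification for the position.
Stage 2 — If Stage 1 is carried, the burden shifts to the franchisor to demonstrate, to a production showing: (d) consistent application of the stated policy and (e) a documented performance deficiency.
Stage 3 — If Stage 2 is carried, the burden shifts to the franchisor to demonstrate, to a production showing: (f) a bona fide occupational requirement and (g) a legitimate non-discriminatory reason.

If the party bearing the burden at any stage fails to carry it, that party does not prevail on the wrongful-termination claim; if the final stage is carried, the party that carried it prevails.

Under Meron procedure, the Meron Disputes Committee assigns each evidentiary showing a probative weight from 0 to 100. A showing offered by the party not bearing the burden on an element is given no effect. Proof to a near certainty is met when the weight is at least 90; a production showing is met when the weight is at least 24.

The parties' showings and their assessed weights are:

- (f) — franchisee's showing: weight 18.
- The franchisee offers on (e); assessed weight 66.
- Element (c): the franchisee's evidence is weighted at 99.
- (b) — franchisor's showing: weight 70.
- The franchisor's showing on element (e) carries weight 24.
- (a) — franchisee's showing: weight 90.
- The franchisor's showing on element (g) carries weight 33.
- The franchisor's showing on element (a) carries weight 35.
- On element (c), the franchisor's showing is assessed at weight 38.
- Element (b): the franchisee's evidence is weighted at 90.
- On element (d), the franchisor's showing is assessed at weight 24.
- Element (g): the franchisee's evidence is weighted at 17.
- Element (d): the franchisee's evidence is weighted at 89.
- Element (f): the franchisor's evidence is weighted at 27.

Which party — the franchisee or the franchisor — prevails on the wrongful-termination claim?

At Stage 1 the franchisee must meet proof to a near certainty (weight is at least 90): on (a) the weight is 90 (the franchisor's 35 is given no effect), which does reach 90, so (a) meets the standard; on (b) the weight is 90 (the franchisor's 70 is given no effect), which does reach 90, so (b) meets the standard; on (c) the weight is 99 (the franchisor's 38 is given no effect), which does reach 90, so (c) meets the standard.
  The franchisee carries Stage 1; the franchisor now bears the burden.
At Stage 2 the franchisor must meet a production showing (weight is at least 24): on (d) the weight is 24 (the franchisee's 89 is given no effect), ≥ 24, so (d) meets the standard; on (e) the weight is 24 (the franchisee's 66 is given no effect), ≥ 24, so (e) meets the standard.
  Stage 2 is satisfied; the franchisor continues to bear the burden.
At Stage 3 the franchisor must meet a production showing (weight is at least 24): on (f) the weight is 27 (the franchisee's 18 is given no effect), ≥ 24, so (f) meets the standard; on (g) the weight is 33 (the franchisee's 17 is given no effect), which does reach 24, so (g) meets the standard.
  All elements met at the final stage.
All stages carried — the franchisor prevails.

franchisor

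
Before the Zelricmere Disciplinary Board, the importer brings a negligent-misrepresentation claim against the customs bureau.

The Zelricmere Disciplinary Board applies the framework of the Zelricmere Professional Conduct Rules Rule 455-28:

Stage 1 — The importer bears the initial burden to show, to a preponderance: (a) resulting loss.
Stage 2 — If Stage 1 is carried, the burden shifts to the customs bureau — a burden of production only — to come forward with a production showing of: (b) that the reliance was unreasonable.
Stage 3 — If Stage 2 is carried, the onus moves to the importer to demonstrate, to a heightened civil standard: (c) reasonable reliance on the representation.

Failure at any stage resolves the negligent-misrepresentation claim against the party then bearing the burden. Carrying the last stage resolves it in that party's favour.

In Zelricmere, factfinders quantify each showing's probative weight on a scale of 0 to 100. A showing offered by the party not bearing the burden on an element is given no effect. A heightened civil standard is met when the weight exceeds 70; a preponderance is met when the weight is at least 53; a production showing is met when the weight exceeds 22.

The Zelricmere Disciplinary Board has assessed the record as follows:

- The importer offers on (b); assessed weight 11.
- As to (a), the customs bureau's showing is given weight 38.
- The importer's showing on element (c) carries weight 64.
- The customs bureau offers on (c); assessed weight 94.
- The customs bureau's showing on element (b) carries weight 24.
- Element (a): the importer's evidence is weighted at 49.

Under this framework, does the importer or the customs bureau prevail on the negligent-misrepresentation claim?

customs bureau

Stage 1 — burden on importer; standard: a preponderance (weight is at least 53).
    (a): 49 (customs bureau's 38 disregarded) < 53 [not met]
  The importer does not carry Stage 1.
So the customs bureau prevails.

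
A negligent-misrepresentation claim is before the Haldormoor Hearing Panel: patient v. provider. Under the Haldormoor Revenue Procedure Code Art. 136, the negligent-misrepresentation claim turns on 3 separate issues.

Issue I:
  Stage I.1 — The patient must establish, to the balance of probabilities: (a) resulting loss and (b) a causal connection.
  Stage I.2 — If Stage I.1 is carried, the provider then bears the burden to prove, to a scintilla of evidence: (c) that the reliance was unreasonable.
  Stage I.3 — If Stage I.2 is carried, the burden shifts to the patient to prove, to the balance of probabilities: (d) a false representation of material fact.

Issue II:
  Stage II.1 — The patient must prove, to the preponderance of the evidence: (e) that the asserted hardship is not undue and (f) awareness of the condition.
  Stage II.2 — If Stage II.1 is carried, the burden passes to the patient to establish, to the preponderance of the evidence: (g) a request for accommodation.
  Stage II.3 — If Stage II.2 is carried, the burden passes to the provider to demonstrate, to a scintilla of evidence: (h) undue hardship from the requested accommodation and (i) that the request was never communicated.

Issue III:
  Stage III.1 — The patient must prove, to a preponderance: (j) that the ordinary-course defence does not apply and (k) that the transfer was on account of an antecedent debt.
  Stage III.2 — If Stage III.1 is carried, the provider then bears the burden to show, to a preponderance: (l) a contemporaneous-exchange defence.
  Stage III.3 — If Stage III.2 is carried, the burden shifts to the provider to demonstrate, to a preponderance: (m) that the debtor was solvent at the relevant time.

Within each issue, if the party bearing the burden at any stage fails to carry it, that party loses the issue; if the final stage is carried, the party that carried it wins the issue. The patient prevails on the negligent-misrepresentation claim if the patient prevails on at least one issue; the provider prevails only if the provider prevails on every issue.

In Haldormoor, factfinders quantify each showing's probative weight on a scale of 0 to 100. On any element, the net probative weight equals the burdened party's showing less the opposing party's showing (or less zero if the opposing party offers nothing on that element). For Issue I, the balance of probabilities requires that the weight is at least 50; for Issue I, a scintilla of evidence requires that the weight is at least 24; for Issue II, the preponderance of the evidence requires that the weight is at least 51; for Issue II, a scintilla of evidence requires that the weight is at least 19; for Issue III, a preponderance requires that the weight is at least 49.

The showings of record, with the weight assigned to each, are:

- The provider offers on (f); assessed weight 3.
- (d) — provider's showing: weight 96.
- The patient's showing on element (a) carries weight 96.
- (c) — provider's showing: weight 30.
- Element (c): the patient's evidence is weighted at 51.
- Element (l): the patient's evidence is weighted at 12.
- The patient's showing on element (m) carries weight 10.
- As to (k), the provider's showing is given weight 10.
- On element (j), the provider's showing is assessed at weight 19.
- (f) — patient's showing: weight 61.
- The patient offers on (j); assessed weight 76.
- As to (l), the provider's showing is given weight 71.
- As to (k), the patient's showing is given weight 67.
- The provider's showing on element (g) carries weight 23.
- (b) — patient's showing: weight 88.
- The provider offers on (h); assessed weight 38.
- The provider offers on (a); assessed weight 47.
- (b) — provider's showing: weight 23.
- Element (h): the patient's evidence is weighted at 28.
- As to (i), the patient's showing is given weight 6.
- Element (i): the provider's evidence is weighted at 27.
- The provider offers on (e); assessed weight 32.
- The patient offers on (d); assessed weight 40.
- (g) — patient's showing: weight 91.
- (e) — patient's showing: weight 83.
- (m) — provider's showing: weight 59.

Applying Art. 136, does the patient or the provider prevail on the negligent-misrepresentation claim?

— Issue I —
Stage I.1 (patient, the balance of probabilities, weight is at least 50): (a) net 96−47=49 < 50 — fails; (b) net 88−23=65 ≥ 50 — meets.
  The patient does not carry Stage I.1.
The analysis ends at Stage I.1; the provider prevails on this issue.
— Issue II —
Stage II.1 — burden on patient; standard: the preponderance of the evidence (weight is at least 51).
    (e): 83 − 32 = 51 ≥ 51 [met]
    (f): 61 − 3 = 58 ≥ 51 [met]
  Stage II.1 is satisfied; the patient continues to bear the burden.
Stage II.2 — burden on patient; standard: the preponderance of the evidence (weight is at least 51).
    (g): 91 − 23 = 68 ≥ 51 [met]
  The patient carries Stage II.2; the provider now bears the burden.
Stage II.3 — burden on provider; standard: a scintilla of evidence (weight is at least 19).
    (h): 38 − 28 = 10 < 19 [not met]
    (i): 27 − 6 = 21 ≥ 19 [met]
  The provider does not carry Stage II.3.
The patient prevails on this issue.
— Issue III —
At Stage III.1 the patient must meet a preponderance (weight is at least 49): on (j) the weight is 76 less the opposing 19 gives net 57, ≥ 49, so (j) meets the standard; on (k) the weight is 67 less the opposing 10 gives net 57, which does reach 49, so (k) meets the standard.
  Stage III.1 carried; the burden shifts to the provider.
At Stage III.2 the provider must meet a preponderance (weight is at least 49): on (l) the weight is 71 less the opposing 12 gives net 59, ≥ 49, so (l) meets the standard.
  All elements met. The provider retains the burden for Stage III.3.
At Stage III.3 the provider must meet a preponderance (weight is at least 49): on (m) the weight is 59 less the opposing 10 gives net 49, ≥ 49, so (m) meets the standard.
  All elements met at the final stage.
With every stage satisfied, the provider prevails on this issue.
Per-issue: Issue I → provider; Issue II → patient; Issue III → provider. The patient must prevail on at least one issue; overall, the patient prevails.

patient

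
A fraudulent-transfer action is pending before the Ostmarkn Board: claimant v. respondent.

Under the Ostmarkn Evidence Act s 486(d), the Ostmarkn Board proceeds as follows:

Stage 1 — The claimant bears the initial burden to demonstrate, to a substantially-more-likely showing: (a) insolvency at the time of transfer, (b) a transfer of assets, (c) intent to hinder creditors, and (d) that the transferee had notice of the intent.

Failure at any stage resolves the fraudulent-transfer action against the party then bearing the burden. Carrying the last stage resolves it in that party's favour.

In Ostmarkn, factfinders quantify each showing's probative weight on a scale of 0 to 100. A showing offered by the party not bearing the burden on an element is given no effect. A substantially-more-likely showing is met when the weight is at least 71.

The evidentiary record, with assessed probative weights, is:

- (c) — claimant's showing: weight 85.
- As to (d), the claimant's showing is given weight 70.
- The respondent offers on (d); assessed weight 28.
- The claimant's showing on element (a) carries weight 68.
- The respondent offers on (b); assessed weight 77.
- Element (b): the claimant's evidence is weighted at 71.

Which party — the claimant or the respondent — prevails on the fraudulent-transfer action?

respondent

Stage 1 (claimant, a substantially-more-likely showing, weight is at least 71): (a) 68 < 71 — fails; (b) 71 (respondent's 77 disregarded) ≥ 71 — meets; (c) 85 ≥ 71 — meets; (d) 70 (respondent's 28 disregarded) < 71 — fails.
  Stage 1 not carried; the claimant fails its burden.
The analysis ends at Stage 1; the respondent prevails.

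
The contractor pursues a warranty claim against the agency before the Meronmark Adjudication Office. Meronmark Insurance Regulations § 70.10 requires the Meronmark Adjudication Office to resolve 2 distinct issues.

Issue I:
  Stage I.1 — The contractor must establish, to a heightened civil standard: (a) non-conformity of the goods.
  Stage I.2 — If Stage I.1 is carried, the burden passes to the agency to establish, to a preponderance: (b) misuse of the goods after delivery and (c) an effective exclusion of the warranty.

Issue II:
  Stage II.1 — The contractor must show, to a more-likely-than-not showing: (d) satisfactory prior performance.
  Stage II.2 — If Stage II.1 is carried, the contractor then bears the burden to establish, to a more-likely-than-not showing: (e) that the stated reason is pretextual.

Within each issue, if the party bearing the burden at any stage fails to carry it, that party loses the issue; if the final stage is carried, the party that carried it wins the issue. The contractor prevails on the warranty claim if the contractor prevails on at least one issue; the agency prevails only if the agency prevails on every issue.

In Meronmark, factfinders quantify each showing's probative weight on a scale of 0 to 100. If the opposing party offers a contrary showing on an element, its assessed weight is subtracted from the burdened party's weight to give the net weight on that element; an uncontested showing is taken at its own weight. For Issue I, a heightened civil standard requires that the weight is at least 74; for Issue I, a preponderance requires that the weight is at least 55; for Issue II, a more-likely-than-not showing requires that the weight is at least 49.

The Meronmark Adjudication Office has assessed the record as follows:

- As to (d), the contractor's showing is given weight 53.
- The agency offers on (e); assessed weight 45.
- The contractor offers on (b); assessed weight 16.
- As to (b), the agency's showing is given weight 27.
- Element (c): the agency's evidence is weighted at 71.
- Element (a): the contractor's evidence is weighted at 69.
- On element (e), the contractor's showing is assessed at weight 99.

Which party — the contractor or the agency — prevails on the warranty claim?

— Issue I —
At Stage I.1 the contractor must meet a heightened civil standard (weight is at least 74): on (a) the weight is 69, which does not reach 74, so (a) does not meet the standard.
  Not every element is met, so the contractor fails to carry Stage I.1.
The agency prevails on this issue.
— Issue II —
At Stage II.1 the contractor must meet a more-likely-than-not showing (weight is at least 49): on (d) the weight is 53, ≥ 49, so (d) meets the standard.
  Stage II.1 carried; the burden remains with the contractor.
At Stage II.2 the contractor must meet a more-likely-than-not showing (weight is at least 49): on (e) the weight is 99 less the opposing 45 gives net 54, ≥ 49, so (e) meets the standard.
  The contractor carries the last stage.
All stages carried — the contractor prevails on this issue.
Per-issue: Issue I → agency; Issue II → contractor. The contractor must prevail on at least one issue; overall, the contractor prevails.

contractor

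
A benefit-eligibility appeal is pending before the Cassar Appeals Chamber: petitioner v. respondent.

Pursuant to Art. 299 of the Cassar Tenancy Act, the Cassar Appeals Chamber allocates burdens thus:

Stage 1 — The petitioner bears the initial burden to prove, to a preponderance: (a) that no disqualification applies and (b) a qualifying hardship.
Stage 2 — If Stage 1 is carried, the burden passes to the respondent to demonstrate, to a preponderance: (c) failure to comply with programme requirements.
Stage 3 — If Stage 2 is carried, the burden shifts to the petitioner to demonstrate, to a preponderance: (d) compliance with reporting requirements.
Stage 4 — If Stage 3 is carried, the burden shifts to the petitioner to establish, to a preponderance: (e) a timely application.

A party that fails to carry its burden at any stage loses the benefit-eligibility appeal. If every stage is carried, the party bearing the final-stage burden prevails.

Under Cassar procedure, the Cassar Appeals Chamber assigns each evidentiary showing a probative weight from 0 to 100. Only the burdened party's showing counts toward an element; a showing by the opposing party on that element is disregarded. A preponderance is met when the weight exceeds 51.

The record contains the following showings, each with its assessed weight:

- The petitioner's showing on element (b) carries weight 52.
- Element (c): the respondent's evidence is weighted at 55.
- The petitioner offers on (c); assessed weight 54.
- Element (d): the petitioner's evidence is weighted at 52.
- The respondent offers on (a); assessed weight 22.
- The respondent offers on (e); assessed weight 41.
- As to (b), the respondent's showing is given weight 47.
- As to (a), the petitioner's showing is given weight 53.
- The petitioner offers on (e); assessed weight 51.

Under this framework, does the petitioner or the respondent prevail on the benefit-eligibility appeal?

respondent

At Stage 1 the petitioner must meet a preponderance (weight exceeds 51): on (a) the weight is 53 (the respondent's 22 is given no effect), > 51, so (a) meets the standard; on (b) the weight is 52 (the respondent's 47 is given no effect), which does exceed 51, so (b) meets the standard.
  The petitioner carries Stage 1; the respondent now bears the burden.
At Stage 2 the respondent must meet a preponderance (weight exceeds 51): on (c) the weight is 55 (the petitioner's 54 is given no effect), > 51, so (c) meets the standard.
  Stage 2 carried; the burden shifts to the petitioner.
At Stage 3 the petitioner must meet a preponderance (weight exceeds 51): on (d) the weight is 52, > 51, so (d) meets the standard.
  Stage 3 is satisfied; the petitioner continues to bear the burden.
At Stage 4 the petitioner must meet a preponderance (weight exceeds 51): on (e) the weight is 51 (the respondent's 41 is given no effect), which does not exceed 51, so (e) does not meet the standard.
  The petitioner does not carry Stage 4.
The analysis ends at Stage 4; the respondent prevails.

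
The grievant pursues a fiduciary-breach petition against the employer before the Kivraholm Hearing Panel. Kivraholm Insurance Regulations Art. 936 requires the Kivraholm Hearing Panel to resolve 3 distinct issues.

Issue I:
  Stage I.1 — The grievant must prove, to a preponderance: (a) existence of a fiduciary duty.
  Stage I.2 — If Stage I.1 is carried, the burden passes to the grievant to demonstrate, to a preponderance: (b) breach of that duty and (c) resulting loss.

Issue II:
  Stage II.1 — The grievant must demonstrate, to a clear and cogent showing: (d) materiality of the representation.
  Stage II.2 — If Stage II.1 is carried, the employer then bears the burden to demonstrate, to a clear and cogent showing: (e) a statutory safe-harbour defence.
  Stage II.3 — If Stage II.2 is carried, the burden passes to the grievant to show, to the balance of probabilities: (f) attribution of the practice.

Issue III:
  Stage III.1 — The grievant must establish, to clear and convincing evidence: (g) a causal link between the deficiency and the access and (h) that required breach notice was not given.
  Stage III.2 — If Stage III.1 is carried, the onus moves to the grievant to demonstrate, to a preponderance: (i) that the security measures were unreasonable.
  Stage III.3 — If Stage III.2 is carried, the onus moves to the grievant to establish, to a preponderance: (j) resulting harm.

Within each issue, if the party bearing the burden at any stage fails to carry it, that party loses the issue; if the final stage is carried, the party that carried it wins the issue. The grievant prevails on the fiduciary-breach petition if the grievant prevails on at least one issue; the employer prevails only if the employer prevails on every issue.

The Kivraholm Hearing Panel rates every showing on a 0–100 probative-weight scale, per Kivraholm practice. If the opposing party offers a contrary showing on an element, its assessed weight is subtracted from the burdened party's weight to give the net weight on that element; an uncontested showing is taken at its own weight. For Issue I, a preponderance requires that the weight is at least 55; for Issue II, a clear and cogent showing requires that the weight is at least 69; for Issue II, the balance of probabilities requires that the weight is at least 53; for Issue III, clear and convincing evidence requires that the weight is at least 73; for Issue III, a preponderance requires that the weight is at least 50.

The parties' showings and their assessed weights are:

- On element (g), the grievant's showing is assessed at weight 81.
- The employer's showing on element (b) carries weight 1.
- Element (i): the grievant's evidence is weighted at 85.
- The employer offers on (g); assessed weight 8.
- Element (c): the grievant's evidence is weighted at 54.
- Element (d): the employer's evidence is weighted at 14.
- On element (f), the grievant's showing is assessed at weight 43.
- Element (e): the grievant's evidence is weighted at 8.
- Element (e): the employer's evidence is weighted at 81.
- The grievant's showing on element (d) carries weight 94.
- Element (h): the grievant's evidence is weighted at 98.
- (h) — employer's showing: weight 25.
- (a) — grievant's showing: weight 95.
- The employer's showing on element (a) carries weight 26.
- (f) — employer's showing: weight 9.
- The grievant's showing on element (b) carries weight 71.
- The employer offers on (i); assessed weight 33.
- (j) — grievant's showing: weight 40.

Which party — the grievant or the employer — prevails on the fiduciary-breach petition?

— Issue I —
Stage I.1 (grievant, a preponderance, weight is at least 55): (a) net 95−26=69 ≥ 55 — meets.
  Stage I.1 is satisfied; the grievant continues to bear the burden.
Stage I.2 (grievant, a preponderance, weight is at least 55): (b) net 71−1=70 ≥ 55 — meets; (c) 54 < 55 — fails.
  Not every element is met, so the grievant fails to carry Stage I.2.
The analysis ends at Stage I.2; the employer prevails on this issue.
— Issue II —
Stage II.1 (grievant, a clear and cogent showing, weight is at least 69): (d) net 94−14=80 ≥ 69 — meets.
  Stage II.1 is satisfied; the onus moves to the employer.
Stage II.2 (employer, a clear and cogent showing, weight is at least 69): (e) net 81−8=73 ≥ 69 — meets.
  Stage II.2 carried; the burden shifts to the grievant.
Stage II.3 (grievant, the balance of probabilities, weight is at least 53): (f) net 43−9=34 < 53 — fails.
  Not every element is met, so the grievant fails to carry Stage II.3.
The employer prevails on this issue.
— Issue III —
At Stage III.1 the grievant must meet clear and convincing evidence (weight is at least 73): on (g) the weight is 81 less the opposing 8 gives net 73, ≥ 73, so (g) meets the standard; on (h) the weight is 98 less the opposing 25 gives net 73, which does reach 73, so (h) meets the standard.
  Stage III.1 is satisfied; the grievant continues to bear the burden.
At Stage III.2 the grievant must meet a preponderance (weight is at least 50): on (i) the weight is 85 less the opposing 33 gives net 52, which does reach 50, so (i) meets the standard.
  Stage III.2 carried; the burden remains with the grievant.
At Stage III.3 the grievant must meet a preponderance (weight is at least 50): on (j) the weight is 40, which does not reach 50, so (j) does not meet the standard.
  The grievant does not carry Stage III.3.
The analysis ends at Stage III.3; the employer prevails on this issue.
Per-issue: Issue I → employer; Issue II → employer; Issue III → employer. The grievant must prevail on at least one issue; overall, the employer prevails.

employer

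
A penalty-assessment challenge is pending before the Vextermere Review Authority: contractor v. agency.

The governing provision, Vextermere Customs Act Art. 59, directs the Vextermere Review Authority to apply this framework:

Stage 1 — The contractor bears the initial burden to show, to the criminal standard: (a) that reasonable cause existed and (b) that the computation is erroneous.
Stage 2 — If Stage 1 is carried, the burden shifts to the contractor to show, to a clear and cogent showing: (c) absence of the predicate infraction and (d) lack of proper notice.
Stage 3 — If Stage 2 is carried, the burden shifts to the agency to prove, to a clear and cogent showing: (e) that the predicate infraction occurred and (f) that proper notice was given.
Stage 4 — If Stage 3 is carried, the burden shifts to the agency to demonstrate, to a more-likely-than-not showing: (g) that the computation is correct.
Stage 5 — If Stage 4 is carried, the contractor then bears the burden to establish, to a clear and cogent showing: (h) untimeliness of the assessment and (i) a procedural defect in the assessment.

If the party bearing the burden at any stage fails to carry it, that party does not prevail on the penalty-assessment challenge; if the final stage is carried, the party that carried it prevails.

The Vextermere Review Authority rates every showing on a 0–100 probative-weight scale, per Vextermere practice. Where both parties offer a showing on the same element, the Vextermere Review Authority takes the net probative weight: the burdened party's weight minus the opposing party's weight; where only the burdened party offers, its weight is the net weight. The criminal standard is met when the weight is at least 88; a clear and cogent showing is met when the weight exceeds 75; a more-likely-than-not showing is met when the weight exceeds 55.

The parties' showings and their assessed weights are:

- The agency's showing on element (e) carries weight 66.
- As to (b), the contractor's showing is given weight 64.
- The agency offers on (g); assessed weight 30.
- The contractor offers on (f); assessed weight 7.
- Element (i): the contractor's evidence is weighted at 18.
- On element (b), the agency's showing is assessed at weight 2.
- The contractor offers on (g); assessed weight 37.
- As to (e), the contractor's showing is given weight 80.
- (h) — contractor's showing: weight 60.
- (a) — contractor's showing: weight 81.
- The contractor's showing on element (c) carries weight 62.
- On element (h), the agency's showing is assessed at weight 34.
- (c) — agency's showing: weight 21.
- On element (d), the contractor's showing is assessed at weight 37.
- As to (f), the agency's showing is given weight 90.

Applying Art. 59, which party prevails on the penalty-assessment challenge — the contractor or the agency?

agency

Stage 1 (contractor, the criminal standard, weight is at least 88): (a) 81 < 88 — fails; (b) net 64−2=62 < 88 — fails.
  Not every element is met, so the contractor fails to carry Stage 1.
The agency prevails.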